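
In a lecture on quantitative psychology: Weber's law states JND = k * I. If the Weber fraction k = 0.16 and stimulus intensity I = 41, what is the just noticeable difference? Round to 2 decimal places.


JND = k * I
JND = 0.16 * 41
= 6.56


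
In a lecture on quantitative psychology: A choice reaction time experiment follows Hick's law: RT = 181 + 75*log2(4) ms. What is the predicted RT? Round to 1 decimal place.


RT = 181 + 75 * log2(4)
log2(4) = 2.0
RT = 181 + 75 * 2.0
= 181 + 150.0
= 331.0 ms


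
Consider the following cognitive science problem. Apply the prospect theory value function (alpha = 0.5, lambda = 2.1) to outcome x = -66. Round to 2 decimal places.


Since x = -66 < 0, use v(x) = -lambda*(-x)^alpha
(-x) = 66
66^0.5 = 8.124
v(-66) = -2.1 * 8.124
= -17.06


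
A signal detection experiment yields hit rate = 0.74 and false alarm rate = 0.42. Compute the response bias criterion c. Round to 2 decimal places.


c = -0.5 * (z(HR) + z(FAR))
z(0.74) = 0.6433
z(0.42) = -0.2019
c = -0.5 * (0.6433 + -0.2019)
= -0.5 * 0.4414
= -0.22


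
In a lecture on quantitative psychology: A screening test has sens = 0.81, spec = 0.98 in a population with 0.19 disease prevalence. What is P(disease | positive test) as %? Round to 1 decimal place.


PPV = (sens * prev) / (sens * prev + (1-spec) * (1-prev))
Numerator = 0.81 * 0.19 = 0.1539
P(positive and no disease) = (1 - spec) * (1 - prev) = (1 - 0.98) * (1 - 0.19) = 0.0162
Denominator = 0.1539 + 0.0162 = 0.1701
PPV = 0.1539 / 0.1701 = 0.904762
As percentage = 90.5


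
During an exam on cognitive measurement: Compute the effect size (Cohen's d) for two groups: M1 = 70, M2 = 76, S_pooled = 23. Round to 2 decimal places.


Cohen's d = (M1 - M2) / S_pooled
= (70 - 76) / 23
= -6 / 23
= -0.26


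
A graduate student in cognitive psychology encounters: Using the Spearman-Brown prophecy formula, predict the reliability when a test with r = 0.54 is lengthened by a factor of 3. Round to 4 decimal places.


r_new = n*r / (1 + (n-1)*r)
Numerator = 3 * 0.54 = 1.62
Denominator = 1 + 2 * 0.54 = 2.08
r_new = 1.62 / 2.08
= 0.7788


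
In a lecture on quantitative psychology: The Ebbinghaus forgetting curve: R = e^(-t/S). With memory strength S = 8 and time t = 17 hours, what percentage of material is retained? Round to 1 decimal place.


R = e^(-t/S)
-t/S = -17/8 = -2.125
R = e^(-2.125) = 0.119433
Percentage = 0.119433 * 100
= 11.9


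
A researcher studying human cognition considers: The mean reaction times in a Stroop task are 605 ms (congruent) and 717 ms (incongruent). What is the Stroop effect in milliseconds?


Stroop effect = RT(incongruent) - RT(congruent)
= 717 - 605
= 112 ms


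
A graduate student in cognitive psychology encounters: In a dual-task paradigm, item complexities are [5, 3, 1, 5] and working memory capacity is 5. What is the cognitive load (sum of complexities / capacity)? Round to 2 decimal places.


Total complexity = 5 + 3 + 1 + 5 = 14
Load = total / capacity = 14 / 5
= 2.80


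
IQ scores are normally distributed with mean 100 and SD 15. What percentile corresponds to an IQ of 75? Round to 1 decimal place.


z = (IQ - mean) / SD
z = (75 - 100) / 15 = -1.6667
Percentile = Phi(-1.6667) * 100
Phi(-1.6667) = 0.047787
= 4.8


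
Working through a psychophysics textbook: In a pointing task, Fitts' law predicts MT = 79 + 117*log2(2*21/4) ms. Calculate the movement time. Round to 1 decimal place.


MT = 79 + 117 * log2(2*21/4)
2D/W = 10.5
log2(10.5) = 3.3923
MT = 79 + 117 * 3.3923
= 475.9 ms


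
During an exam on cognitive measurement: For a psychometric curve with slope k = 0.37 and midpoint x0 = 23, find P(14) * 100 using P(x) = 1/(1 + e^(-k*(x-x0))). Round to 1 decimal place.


P(x) = 1/(1 + e^(-0.37*(14 - 23)))
Exponent = -0.37 * -9 = 3.33
e^(3.33) = 27.938342
P = 1/(1 + 27.938342) = 0.034556
Percentage = 3.5


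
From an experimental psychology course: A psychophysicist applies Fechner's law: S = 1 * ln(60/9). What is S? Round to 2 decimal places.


S = 1 * ln(60/9)
I/I0 = 6.666667
ln(6.666667) = 1.8971
S = 1 * 1.8971
= 1.90


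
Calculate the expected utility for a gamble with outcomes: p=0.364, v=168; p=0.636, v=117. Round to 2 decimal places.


EU = sum(p_i * v_i)
0.364 * 168 = 61.152
0.636 * 117 = 74.412
EU = 61.152 + 74.412
= 135.56


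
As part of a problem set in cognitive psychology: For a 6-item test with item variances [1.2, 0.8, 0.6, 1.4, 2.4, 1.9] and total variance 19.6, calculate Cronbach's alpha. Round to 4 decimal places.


alpha = (k/(k-1)) * (1 - sum(s_i^2)/s_total^2)
sum(item variances) = 8.3
k/(k-1) = 6/5 = 1.2
1 - 8.3/19.6 = 1 - 0.423469 = 0.576531
alpha = 1.2 * 0.576531
= 0.6918


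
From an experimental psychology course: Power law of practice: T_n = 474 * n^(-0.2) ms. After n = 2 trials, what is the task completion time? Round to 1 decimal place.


T_n = 474 * 2^(-0.2)
2^(-0.2) = 0.870551
T_n = 474 * 0.870551
= 412.6 ms


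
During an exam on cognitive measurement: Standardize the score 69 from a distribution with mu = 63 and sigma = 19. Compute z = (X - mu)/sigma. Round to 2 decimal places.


z = (X - mu) / sigma
= (69 - 63) / 19
= 6 / 19
= 0.32


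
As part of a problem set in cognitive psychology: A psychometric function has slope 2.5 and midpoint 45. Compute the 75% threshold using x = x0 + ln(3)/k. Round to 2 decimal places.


At P = 0.75: 0.75 = 1/(1 + e^(-k*(x-x0)))
Solving: e^(-k*(x-x0)) = 1/3
x = x0 + ln(3)/k
ln(3) = 1.0986
x = 45 + 1.0986/2.5
= 45 + 0.4394
= 45.44


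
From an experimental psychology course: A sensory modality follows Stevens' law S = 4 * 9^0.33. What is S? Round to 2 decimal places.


S = 4 * 9^0.33
9^0.33 = 2.0649
S = 4 * 2.0649
= 8.26


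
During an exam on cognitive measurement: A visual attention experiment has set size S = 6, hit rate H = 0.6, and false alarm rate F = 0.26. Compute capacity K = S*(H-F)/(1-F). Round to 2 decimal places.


K = S * (H - F) / (1 - F)
H - F = 0.34
1 - F = 0.74
K = 6 * 0.34 / 0.74
= 2.76


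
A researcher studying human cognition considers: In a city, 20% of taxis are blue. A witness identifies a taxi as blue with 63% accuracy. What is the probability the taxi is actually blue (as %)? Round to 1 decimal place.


P(blue | says blue) = P(says blue | blue)*P(blue) / [P(says blue | blue)*P(blue) + P(says blue | not blue)*P(not blue)]
Numerator = 0.63 * 0.2 = 0.126
False identification = 0.37 * 0.8 = 0.296
P = 0.126 / (0.126 + 0.296)
= 0.126 / 0.422
As percentage = 29.9


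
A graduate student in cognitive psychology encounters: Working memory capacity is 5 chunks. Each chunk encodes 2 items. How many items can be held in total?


Total items = chunks * items_per_chunk
= 5 * 2
= 10


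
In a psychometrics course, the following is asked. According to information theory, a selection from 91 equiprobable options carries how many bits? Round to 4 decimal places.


H = log2(n)
H = log2(91)
= 6.5078


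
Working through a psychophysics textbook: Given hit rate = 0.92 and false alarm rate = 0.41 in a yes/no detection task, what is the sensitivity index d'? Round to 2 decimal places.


d' = z(HR) - z(FAR)
z(0.92) = 1.4051
z(0.41) = -0.2275
d' = 1.4051 - -0.2275
= 1.63


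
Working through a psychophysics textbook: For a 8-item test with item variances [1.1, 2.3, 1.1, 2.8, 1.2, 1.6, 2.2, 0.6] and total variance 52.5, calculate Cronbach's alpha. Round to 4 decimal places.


alpha = (k/(k-1)) * (1 - sum(s_i^2)/s_total^2)
sum(item variances) = 12.9
k/(k-1) = 8/7 = 1.142857
1 - 12.9/52.5 = 1 - 0.245714 = 0.754286
alpha = 1.142857 * 0.754286
= 0.8620


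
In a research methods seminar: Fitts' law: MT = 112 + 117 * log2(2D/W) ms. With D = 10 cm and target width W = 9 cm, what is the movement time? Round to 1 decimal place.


MT = 112 + 117 * log2(2*10/9)
2D/W = 2.222222
log2(2.222222) = 1.152
MT = 112 + 117 * 1.152
= 246.8 ms


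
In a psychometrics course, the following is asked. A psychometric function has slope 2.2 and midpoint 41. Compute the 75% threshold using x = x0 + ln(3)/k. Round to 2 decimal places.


At P = 0.75: 0.75 = 1/(1 + e^(-k*(x-x0)))
Solving: e^(-k*(x-x0)) = 1/3
x = x0 + ln(3)/k
ln(3) = 1.0986
x = 41 + 1.0986/2.2
= 41 + 0.4994
= 41.50


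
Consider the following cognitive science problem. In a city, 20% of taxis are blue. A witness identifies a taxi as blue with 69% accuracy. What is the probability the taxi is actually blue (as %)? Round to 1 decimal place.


P(blue | says blue) = P(says blue | blue)*P(blue) / [P(says blue | blue)*P(blue) + P(says blue | not blue)*P(not blue)]
Numerator = 0.69 * 0.2 = 0.138
False identification = 0.31 * 0.8 = 0.248
P = 0.138 / (0.138 + 0.248)
= 0.138 / 0.386
As percentage = 35.8


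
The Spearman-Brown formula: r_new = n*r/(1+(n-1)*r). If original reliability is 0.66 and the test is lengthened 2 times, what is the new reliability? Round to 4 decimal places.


r_new = n*r / (1 + (n-1)*r)
Numerator = 2 * 0.66 = 1.32
Denominator = 1 + 1 * 0.66 = 1.66
r_new = 1.32 / 1.66
= 0.7952


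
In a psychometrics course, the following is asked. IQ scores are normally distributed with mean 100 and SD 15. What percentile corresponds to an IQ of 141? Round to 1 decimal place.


z = (IQ - mean) / SD
z = (141 - 100) / 15 = 2.7333
Percentile = Phi(2.7333) * 100
Phi(2.7333) = 0.996865
= 99.7


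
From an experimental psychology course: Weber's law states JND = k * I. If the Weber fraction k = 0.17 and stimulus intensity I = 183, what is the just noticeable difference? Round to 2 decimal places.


JND = k * I
JND = 0.17 * 183
= 31.11


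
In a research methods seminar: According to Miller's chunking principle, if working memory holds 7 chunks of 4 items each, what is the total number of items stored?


Total items = chunks * items_per_chunk
= 7 * 4
= 28


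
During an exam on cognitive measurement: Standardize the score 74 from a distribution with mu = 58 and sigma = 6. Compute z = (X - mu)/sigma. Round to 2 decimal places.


z = (X - mu) / sigma
= (74 - 58) / 6
= 16 / 6
= 2.67


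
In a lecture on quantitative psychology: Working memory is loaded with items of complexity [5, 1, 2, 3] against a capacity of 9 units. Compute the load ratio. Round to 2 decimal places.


Total complexity = 5 + 1 + 2 + 3 = 11
Load = total / capacity = 11 / 9
= 1.22


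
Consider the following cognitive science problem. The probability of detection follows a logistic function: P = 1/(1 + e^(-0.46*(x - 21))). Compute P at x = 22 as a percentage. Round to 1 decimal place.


P(x) = 1/(1 + e^(-0.46*(22 - 21)))
Exponent = -0.46 * 1 = -0.46
e^(-0.46) = 0.631284
P = 1/(1 + 0.631284) = 0.613014
Percentage = 61.3


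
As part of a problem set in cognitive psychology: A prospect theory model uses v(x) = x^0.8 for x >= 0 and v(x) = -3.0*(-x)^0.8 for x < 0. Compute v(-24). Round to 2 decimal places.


Since x = -24 < 0, use v(x) = -lambda*(-x)^alpha
(-x) = 24
24^0.8 = 12.7107
v(-24) = -3.0 * 12.7107
= -38.13


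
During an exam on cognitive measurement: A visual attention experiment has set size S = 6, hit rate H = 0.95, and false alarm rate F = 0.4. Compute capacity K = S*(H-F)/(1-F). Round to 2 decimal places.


K = S * (H - F) / (1 - F)
H - F = 0.55
1 - F = 0.6
K = 6 * 0.55 / 0.6
= 5.50


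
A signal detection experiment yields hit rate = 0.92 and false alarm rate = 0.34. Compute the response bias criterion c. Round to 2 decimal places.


c = -0.5 * (z(HR) + z(FAR))
z(0.92) = 1.4051
z(0.34) = -0.4125
c = -0.5 * (1.4051 + -0.4125)
= -0.5 * 0.9926
= -0.50


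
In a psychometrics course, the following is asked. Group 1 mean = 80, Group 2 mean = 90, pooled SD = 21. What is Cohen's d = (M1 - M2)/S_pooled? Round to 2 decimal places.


Cohen's d = (M1 - M2) / S_pooled
= (80 - 90) / 21
= -10 / 21
= -0.48


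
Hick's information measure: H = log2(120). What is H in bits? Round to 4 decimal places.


H = log2(n)
H = log2(120)
= 6.9069


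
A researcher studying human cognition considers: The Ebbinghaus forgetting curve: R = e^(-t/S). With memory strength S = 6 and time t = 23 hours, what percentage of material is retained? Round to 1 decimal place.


R = e^(-t/S)
-t/S = -23/6 = -3.833333
R = e^(-3.833333) = 0.021637
Percentage = 0.021637 * 100
= 2.2


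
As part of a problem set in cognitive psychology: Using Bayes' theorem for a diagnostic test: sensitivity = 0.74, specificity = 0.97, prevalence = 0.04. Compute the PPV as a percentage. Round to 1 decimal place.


PPV = (sens * prev) / (sens * prev + (1-spec) * (1-prev))
Numerator = 0.74 * 0.04 = 0.0296
P(positive and no disease) = (1 - spec) * (1 - prev) = (1 - 0.97) * (1 - 0.04) = 0.0288
Denominator = 0.0296 + 0.0288 = 0.0584
PPV = 0.0296 / 0.0584 = 0.506849
As percentage = 50.7


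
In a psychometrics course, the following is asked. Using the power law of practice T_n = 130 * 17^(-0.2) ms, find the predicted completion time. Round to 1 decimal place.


T_n = 130 * 17^(-0.2)
17^(-0.2) = 0.567427
T_n = 130 * 0.567427
= 73.8 ms


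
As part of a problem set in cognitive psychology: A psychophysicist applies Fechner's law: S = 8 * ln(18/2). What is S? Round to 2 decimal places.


S = 8 * ln(18/2)
I/I0 = 9.0
ln(9.0) = 2.1972
S = 8 * 2.1972
= 17.58


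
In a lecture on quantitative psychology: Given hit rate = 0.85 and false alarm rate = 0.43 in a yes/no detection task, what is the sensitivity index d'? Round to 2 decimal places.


d' = z(HR) - z(FAR)
z(0.85) = 1.0364
z(0.43) = -0.1764
d' = 1.0364 - -0.1764
= 1.21


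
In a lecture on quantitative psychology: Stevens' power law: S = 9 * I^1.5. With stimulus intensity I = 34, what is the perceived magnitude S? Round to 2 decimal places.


S = 9 * 34^1.5
34^1.5 = 198.2524
S = 9 * 198.2524
= 1784.27


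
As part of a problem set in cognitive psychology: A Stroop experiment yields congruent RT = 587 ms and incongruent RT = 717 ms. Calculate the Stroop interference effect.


Stroop effect = RT(incongruent) - RT(congruent)
= 717 - 587
= 130 ms


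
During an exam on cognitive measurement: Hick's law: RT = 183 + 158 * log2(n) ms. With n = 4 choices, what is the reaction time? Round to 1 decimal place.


RT = 183 + 158 * log2(4)
log2(4) = 2.0
RT = 183 + 158 * 2.0
= 183 + 316.0
= 499.0 ms


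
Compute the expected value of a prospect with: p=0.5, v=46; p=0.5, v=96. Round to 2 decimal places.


EU = sum(p_i * v_i)
0.5 * 46 = 23.0
0.5 * 96 = 48.0
EU = 23.0 + 48.0
= 71.00


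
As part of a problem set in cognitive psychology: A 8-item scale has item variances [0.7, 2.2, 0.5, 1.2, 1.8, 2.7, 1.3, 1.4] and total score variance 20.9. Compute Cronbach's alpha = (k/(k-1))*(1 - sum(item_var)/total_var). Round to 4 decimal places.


alpha = (k/(k-1)) * (1 - sum(s_i^2)/s_total^2)
sum(item variances) = 11.8
k/(k-1) = 8/7 = 1.142857
1 - 11.8/20.9 = 1 - 0.564593 = 0.435407
alpha = 1.142857 * 0.435407
= 0.4976


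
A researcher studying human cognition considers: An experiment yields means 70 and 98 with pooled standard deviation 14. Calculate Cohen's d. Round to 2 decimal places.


Cohen's d = (M1 - M2) / S_pooled
= (70 - 98) / 14
= -28 / 14
= -2.00


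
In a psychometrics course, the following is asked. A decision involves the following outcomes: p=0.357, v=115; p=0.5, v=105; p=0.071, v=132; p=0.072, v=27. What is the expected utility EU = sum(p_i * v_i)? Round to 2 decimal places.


EU = sum(p_i * v_i)
0.357 * 115 = 41.055
0.5 * 105 = 52.5
0.071 * 132 = 9.372
0.072 * 27 = 1.944
EU = 41.055 + 52.5 + 9.372 + 1.944
= 104.87


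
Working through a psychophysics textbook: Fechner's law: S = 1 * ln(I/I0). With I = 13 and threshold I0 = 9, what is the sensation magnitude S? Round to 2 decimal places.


S = 1 * ln(13/9)
I/I0 = 1.444444
ln(1.444444) = 0.3677
S = 1 * 0.3677
= 0.37


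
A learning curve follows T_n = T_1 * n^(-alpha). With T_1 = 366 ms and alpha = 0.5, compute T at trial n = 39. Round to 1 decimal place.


T_n = 366 * 39^(-0.5)
39^(-0.5) = 0.160128
T_n = 366 * 0.160128
= 58.6 ms


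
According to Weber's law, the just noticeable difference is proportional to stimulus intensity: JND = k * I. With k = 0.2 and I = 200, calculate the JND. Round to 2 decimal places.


JND = k * I
JND = 0.2 * 200
= 40.00


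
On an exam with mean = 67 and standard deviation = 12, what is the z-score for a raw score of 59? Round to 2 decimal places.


z = (X - mu) / sigma
= (59 - 67) / 12
= -8 / 12
= -0.67


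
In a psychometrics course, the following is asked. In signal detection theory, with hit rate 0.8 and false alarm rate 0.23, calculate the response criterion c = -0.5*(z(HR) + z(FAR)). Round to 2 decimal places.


c = -0.5 * (z(HR) + z(FAR))
z(0.8) = 0.8416
z(0.23) = -0.7388
c = -0.5 * (0.8416 + -0.7388)
= -0.5 * 0.1028
= -0.05


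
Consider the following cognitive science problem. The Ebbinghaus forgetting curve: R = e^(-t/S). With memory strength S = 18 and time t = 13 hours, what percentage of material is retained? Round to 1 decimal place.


R = e^(-t/S)
-t/S = -13/18 = -0.722222
R = e^(-0.722222) = 0.485672
Percentage = 0.485672 * 100
= 48.6


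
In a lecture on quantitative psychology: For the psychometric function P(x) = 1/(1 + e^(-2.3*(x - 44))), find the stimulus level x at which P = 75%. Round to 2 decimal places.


At P = 0.75: 0.75 = 1/(1 + e^(-k*(x-x0)))
Solving: e^(-k*(x-x0)) = 1/3
x = x0 + ln(3)/k
ln(3) = 1.0986
x = 44 + 1.0986/2.3
= 44 + 0.4777
= 44.48


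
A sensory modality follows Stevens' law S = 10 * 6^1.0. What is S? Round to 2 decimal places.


S = 10 * 6^1.0
6^1.0 = 6.0
S = 10 * 6.0
= 60.00


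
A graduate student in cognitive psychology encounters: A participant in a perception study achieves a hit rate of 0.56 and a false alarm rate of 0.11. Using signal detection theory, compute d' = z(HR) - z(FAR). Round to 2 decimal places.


d' = z(HR) - z(FAR)
z(0.56) = 0.151
z(0.11) = -1.2265
d' = 0.151 - -1.2265
= 1.38


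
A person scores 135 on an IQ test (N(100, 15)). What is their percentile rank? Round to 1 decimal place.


z = (IQ - mean) / SD
z = (135 - 100) / 15 = 2.3333
Percentile = Phi(2.3333) * 100
Phi(2.3333) = 0.990184
= 99.0


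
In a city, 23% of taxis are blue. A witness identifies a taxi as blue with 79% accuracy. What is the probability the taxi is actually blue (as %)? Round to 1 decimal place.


P(blue | says blue) = P(says blue | blue)*P(blue) / [P(says blue | blue)*P(blue) + P(says blue | not blue)*P(not blue)]
Numerator = 0.79 * 0.23 = 0.1817
False identification = 0.21 * 0.77 = 0.1617
P = 0.1817 / (0.1817 + 0.1617)
= 0.1817 / 0.3434
As percentage = 52.9


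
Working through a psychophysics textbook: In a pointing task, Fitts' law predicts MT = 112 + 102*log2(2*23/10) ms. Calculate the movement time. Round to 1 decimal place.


MT = 112 + 102 * log2(2*23/10)
2D/W = 4.6
log2(4.6) = 2.2016
MT = 112 + 102 * 2.2016
= 336.6 ms


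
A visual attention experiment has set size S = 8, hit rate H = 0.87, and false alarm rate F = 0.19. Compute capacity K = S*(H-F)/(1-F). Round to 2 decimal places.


K = S * (H - F) / (1 - F)
H - F = 0.68
1 - F = 0.81
K = 8 * 0.68 / 0.81
= 6.72


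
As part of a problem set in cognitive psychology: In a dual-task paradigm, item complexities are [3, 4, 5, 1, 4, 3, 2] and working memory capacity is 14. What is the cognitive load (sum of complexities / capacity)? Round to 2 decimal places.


Total complexity = 3 + 4 + 5 + 1 + 4 + 3 + 2 = 22
Load = total / capacity = 22 / 14
= 1.57


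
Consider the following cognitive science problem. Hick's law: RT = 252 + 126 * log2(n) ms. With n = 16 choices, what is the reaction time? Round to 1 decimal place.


RT = 252 + 126 * log2(16)
log2(16) = 4.0
RT = 252 + 126 * 4.0
= 252 + 504.0
= 756.0 ms


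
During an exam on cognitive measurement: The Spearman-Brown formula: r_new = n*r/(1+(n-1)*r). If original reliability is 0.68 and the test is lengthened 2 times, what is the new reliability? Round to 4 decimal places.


r_new = n*r / (1 + (n-1)*r)
Numerator = 2 * 0.68 = 1.36
Denominator = 1 + 1 * 0.68 = 1.68
r_new = 1.36 / 1.68
= 0.8095


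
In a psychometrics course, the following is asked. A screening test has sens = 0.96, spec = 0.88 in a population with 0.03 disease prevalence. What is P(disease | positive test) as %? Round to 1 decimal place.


PPV = (sens * prev) / (sens * prev + (1-spec) * (1-prev))
Numerator = 0.96 * 0.03 = 0.0288
P(positive and no disease) = (1 - spec) * (1 - prev) = (1 - 0.88) * (1 - 0.03) = 0.1164
Denominator = 0.0288 + 0.1164 = 0.1452
PPV = 0.0288 / 0.1452 = 0.198347
As percentage = 19.8


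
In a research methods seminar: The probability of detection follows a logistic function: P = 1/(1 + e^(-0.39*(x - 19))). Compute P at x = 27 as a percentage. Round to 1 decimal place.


P(x) = 1/(1 + e^(-0.39*(27 - 19)))
Exponent = -0.39 * 8 = -3.12
e^(-3.12) = 0.044157
P = 1/(1 + 0.044157) = 0.95771
Percentage = 95.8


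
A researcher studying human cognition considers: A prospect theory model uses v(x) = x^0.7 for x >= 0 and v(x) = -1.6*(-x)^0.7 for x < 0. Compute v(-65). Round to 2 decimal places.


Since x = -65 < 0, use v(x) = -lambda*(-x)^alpha
(-x) = 65
65^0.7 = 18.5797
v(-65) = -1.6 * 18.5797
= -29.73


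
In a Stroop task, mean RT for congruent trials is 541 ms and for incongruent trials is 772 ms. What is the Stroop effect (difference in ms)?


Stroop effect = RT(incongruent) - RT(congruent)
= 772 - 541
= 231 ms


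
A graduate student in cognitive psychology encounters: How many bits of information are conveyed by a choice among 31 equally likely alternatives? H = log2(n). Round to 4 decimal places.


H = log2(n)
H = log2(31)
= 4.9542


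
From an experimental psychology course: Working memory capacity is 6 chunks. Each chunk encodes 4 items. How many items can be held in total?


Total items = chunks * items_per_chunk
= 6 * 4
= 24


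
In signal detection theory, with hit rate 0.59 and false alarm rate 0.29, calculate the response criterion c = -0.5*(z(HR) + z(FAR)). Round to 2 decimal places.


c = -0.5 * (z(HR) + z(FAR))
z(0.59) = 0.2275
z(0.29) = -0.5534
c = -0.5 * (0.2275 + -0.5534)
= -0.5 * -0.3259
= 0.16


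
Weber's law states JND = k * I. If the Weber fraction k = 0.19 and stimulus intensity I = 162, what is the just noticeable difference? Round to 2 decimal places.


JND = k * I
JND = 0.19 * 162
= 30.78


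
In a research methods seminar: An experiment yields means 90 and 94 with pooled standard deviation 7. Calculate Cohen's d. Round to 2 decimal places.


Cohen's d = (M1 - M2) / S_pooled
= (90 - 94) / 7
= -4 / 7
= -0.57


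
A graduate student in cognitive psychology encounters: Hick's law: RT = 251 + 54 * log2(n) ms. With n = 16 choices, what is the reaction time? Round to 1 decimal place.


RT = 251 + 54 * log2(16)
log2(16) = 4.0
RT = 251 + 54 * 4.0
= 251 + 216.0
= 467.0 ms


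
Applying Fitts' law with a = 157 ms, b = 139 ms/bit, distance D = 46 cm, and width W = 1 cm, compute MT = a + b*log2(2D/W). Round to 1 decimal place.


MT = 157 + 139 * log2(2*46/1)
2D/W = 92.0
log2(92.0) = 6.5236
MT = 157 + 139 * 6.5236
= 1063.8 ms


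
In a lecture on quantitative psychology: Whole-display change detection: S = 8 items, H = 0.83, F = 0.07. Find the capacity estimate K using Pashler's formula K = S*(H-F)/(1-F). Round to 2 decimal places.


K = S * (H - F) / (1 - F)
H - F = 0.76
1 - F = 0.93
K = 8 * 0.76 / 0.93
= 6.54


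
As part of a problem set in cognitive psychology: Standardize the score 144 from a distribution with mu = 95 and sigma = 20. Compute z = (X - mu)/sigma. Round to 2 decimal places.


z = (X - mu) / sigma
= (144 - 95) / 20
= 49 / 20
= 2.45


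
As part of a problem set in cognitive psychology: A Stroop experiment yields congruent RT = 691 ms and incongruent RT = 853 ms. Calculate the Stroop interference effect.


Stroop effect = RT(incongruent) - RT(congruent)
= 853 - 691
= 162 ms


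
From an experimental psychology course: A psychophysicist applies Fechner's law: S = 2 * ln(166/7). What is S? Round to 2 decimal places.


S = 2 * ln(166/7)
I/I0 = 23.714286
ln(23.714286) = 3.1661
S = 2 * 3.1661
= 6.33


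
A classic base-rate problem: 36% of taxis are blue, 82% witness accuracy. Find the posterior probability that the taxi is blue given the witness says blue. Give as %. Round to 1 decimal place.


P(blue | says blue) = P(says blue | blue)*P(blue) / [P(says blue | blue)*P(blue) + P(says blue | not blue)*P(not blue)]
Numerator = 0.82 * 0.36 = 0.2952
False identification = 0.18 * 0.64 = 0.1152
P = 0.2952 / (0.2952 + 0.1152)
= 0.2952 / 0.4104
As percentage = 71.9


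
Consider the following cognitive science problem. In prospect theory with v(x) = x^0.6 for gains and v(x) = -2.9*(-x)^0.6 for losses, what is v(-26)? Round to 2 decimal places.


Since x = -26 < 0, use v(x) = -lambda*(-x)^alpha
(-x) = 26
26^0.6 = 7.0629
v(-26) = -2.9 * 7.0629
= -20.48


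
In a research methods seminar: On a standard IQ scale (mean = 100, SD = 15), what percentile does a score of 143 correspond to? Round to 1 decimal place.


z = (IQ - mean) / SD
z = (143 - 100) / 15 = 2.8667
Percentile = Phi(2.8667) * 100
Phi(2.8667) = 0.997926
= 99.8


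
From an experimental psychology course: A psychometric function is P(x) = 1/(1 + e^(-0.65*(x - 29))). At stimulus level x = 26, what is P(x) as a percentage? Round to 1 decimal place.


P(x) = 1/(1 + e^(-0.65*(26 - 29)))
Exponent = -0.65 * -3 = 1.95
e^(1.95) = 7.028688
P = 1/(1 + 7.028688) = 0.124553
Percentage = 12.5


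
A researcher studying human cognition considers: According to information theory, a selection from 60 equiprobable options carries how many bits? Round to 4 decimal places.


H = log2(n)
H = log2(60)
= 5.9069


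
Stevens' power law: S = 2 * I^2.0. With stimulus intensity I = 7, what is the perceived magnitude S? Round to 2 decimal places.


S = 2 * 7^2.0
7^2.0 = 49.0
S = 2 * 49.0
= 98.00


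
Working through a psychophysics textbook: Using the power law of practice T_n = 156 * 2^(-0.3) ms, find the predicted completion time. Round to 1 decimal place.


T_n = 156 * 2^(-0.3)
2^(-0.3) = 0.812252
T_n = 156 * 0.812252
= 126.7 ms


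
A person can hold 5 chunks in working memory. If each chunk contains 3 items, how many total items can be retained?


Total items = chunks * items_per_chunk
= 5 * 3
= 15


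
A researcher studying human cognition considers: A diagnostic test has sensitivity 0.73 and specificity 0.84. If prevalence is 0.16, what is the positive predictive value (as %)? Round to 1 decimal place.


PPV = (sens * prev) / (sens * prev + (1-spec) * (1-prev))
Numerator = 0.73 * 0.16 = 0.1168
P(positive and no disease) = (1 - spec) * (1 - prev) = (1 - 0.84) * (1 - 0.16) = 0.1344
Denominator = 0.1168 + 0.1344 = 0.2512
PPV = 0.1168 / 0.2512 = 0.464968
As percentage = 46.5


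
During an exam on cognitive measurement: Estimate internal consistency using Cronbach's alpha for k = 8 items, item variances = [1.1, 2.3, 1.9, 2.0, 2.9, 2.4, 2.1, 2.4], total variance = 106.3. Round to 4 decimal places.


alpha = (k/(k-1)) * (1 - sum(s_i^2)/s_total^2)
sum(item variances) = 17.1
k/(k-1) = 8/7 = 1.142857
1 - 17.1/106.3 = 1 - 0.160865 = 0.839135
alpha = 1.142857 * 0.839135
= 0.9590


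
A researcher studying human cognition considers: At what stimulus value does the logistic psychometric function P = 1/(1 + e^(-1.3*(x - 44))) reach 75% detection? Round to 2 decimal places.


At P = 0.75: 0.75 = 1/(1 + e^(-k*(x-x0)))
Solving: e^(-k*(x-x0)) = 1/3
x = x0 + ln(3)/k
ln(3) = 1.0986
x = 44 + 1.0986/1.3
= 44 + 0.8451
= 44.85


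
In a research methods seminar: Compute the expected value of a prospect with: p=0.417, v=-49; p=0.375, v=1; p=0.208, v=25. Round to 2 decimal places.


EU = sum(p_i * v_i)
0.417 * -49 = -20.433
0.375 * 1 = 0.375
0.208 * 25 = 5.2
EU = -20.433 + 0.375 + 5.2
= -14.86


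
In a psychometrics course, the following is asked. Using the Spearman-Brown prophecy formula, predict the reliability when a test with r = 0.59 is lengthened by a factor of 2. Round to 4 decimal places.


r_new = n*r / (1 + (n-1)*r)
Numerator = 2 * 0.59 = 1.18
Denominator = 1 + 1 * 0.59 = 1.59
r_new = 1.18 / 1.59
= 0.7421


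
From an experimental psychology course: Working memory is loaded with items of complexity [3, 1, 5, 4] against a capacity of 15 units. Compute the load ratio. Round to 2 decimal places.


Total complexity = 3 + 1 + 5 + 4 = 13
Load = total / capacity = 13 / 15
= 0.87


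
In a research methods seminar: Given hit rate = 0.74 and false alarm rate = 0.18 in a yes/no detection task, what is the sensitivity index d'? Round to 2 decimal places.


d' = z(HR) - z(FAR)
z(0.74) = 0.6433
z(0.18) = -0.9154
d' = 0.6433 - -0.9154
= 1.56


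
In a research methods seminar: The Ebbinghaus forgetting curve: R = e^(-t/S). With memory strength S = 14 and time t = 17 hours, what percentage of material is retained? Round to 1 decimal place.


R = e^(-t/S)
-t/S = -17/14 = -1.214286
R = e^(-1.214286) = 0.296922
Percentage = 0.296922 * 100
= 29.7


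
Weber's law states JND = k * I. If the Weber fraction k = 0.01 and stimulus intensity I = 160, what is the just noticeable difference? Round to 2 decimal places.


JND = k * I
JND = 0.01 * 160
= 1.60


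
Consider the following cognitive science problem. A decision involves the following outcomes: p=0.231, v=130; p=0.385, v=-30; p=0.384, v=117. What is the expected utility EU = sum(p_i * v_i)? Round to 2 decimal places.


EU = sum(p_i * v_i)
0.231 * 130 = 30.03
0.385 * -30 = -11.55
0.384 * 117 = 44.928
EU = 30.03 + -11.55 + 44.928
= 63.41


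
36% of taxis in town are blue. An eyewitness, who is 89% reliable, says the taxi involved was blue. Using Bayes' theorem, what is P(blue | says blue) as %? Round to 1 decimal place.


P(blue | says blue) = P(says blue | blue)*P(blue) / [P(says blue | blue)*P(blue) + P(says blue | not blue)*P(not blue)]
Numerator = 0.89 * 0.36 = 0.3204
False identification = 0.11 * 0.64 = 0.0704
P = 0.3204 / (0.3204 + 0.0704)
= 0.3204 / 0.3908
As percentage = 82.0


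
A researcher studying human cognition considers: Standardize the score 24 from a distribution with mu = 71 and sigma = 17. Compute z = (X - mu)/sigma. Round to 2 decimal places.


z = (X - mu) / sigma
= (24 - 71) / 17
= -47 / 17
= -2.76


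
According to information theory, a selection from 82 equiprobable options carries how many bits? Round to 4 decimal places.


H = log2(n)
H = log2(82)
= 6.3576


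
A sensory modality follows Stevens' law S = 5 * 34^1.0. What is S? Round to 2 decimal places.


S = 5 * 34^1.0
34^1.0 = 34.0
S = 5 * 34.0
= 170.00


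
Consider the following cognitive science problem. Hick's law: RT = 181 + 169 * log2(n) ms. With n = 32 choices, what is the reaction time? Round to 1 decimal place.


RT = 181 + 169 * log2(32)
log2(32) = 5.0
RT = 181 + 169 * 5.0
= 181 + 845.0
= 1026.0 ms


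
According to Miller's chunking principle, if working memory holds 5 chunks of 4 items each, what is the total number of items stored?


Total items = chunks * items_per_chunk
= 5 * 4
= 20


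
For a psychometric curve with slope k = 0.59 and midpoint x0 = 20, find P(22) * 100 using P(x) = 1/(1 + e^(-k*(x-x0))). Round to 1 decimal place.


P(x) = 1/(1 + e^(-0.59*(22 - 20)))
Exponent = -0.59 * 2 = -1.18
e^(-1.18) = 0.307279
P = 1/(1 + 0.307279) = 0.764948
Percentage = 76.5


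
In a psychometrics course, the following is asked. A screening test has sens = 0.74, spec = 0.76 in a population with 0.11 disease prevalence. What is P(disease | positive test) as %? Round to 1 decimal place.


PPV = (sens * prev) / (sens * prev + (1-spec) * (1-prev))
Numerator = 0.74 * 0.11 = 0.0814
P(positive and no disease) = (1 - spec) * (1 - prev) = (1 - 0.76) * (1 - 0.11) = 0.2136
Denominator = 0.0814 + 0.2136 = 0.295
PPV = 0.0814 / 0.295 = 0.275932
As percentage = 27.6


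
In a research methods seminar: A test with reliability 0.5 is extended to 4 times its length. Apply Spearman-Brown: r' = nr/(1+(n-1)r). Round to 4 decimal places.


r_new = n*r / (1 + (n-1)*r)
Numerator = 4 * 0.5 = 2.0
Denominator = 1 + 3 * 0.5 = 2.5
r_new = 2.0 / 2.5
= 0.8000


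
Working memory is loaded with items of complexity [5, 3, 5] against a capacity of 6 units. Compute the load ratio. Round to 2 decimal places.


Total complexity = 5 + 3 + 5 = 13
Load = total / capacity = 13 / 6
= 2.17


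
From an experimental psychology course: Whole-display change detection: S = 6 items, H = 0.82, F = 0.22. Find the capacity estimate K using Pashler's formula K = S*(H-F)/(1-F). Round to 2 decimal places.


K = S * (H - F) / (1 - F)
H - F = 0.6
1 - F = 0.78
K = 6 * 0.6 / 0.78
= 4.62


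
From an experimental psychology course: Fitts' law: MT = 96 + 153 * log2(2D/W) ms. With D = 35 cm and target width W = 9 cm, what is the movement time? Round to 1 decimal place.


MT = 96 + 153 * log2(2*35/9)
2D/W = 7.777778
log2(7.777778) = 2.9594
MT = 96 + 153 * 2.9594
= 548.8 ms


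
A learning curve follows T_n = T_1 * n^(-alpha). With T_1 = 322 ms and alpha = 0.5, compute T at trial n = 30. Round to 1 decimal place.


T_n = 322 * 30^(-0.5)
30^(-0.5) = 0.182574
T_n = 322 * 0.182574
= 58.8 ms


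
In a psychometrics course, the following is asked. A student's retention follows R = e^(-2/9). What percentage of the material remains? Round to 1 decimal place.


R = e^(-t/S)
-t/S = -2/9 = -0.222222
R = e^(-0.222222) = 0.800738
Percentage = 0.800738 * 100
= 80.1


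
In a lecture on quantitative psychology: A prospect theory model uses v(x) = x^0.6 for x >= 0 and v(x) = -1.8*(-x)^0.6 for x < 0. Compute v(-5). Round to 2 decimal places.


Since x = -5 < 0, use v(x) = -lambda*(-x)^alpha
(-x) = 5
5^0.6 = 2.6265
v(-5) = -1.8 * 2.6265
= -4.73


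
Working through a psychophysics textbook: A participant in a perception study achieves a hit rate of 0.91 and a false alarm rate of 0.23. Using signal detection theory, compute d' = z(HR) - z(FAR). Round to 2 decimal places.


d' = z(HR) - z(FAR)
z(0.91) = 1.3408
z(0.23) = -0.7388
d' = 1.3408 - -0.7388
= 2.08


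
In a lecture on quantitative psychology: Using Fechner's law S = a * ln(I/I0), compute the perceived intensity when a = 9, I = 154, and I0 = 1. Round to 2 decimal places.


S = 9 * ln(154/1)
I/I0 = 154.0
ln(154.0) = 5.037
S = 9 * 5.037
= 45.33


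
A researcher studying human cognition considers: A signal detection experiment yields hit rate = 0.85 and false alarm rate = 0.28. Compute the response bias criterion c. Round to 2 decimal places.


c = -0.5 * (z(HR) + z(FAR))
z(0.85) = 1.0364
z(0.28) = -0.5828
c = -0.5 * (1.0364 + -0.5828)
= -0.5 * 0.4536
= -0.23


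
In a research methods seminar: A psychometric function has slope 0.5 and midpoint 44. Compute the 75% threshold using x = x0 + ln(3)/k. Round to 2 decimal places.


At P = 0.75: 0.75 = 1/(1 + e^(-k*(x-x0)))
Solving: e^(-k*(x-x0)) = 1/3
x = x0 + ln(3)/k
ln(3) = 1.0986
x = 44 + 1.0986/0.5
= 44 + 2.1972
= 46.20


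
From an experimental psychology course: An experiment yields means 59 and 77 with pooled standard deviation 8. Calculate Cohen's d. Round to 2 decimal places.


Cohen's d = (M1 - M2) / S_pooled
= (59 - 77) / 8
= -18 / 8
= -2.25


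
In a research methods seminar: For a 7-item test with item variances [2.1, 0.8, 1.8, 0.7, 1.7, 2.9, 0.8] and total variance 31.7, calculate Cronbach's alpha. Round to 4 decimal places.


alpha = (k/(k-1)) * (1 - sum(s_i^2)/s_total^2)
sum(item variances) = 10.8
k/(k-1) = 7/6 = 1.166667
1 - 10.8/31.7 = 1 - 0.340694 = 0.659306
alpha = 1.166667 * 0.659306
= 0.7692


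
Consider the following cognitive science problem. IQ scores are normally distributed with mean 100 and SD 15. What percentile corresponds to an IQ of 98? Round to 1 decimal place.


z = (IQ - mean) / SD
z = (98 - 100) / 15 = -0.1333
Percentile = Phi(-0.1333) * 100
Phi(-0.1333) = 0.446978
= 44.7


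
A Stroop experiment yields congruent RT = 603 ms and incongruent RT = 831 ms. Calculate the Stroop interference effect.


Stroop effect = RT(incongruent) - RT(congruent)
= 831 - 603
= 228 ms


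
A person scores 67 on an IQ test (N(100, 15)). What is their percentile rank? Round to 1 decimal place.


z = (IQ - mean) / SD
z = (67 - 100) / 15 = -2.2
Percentile = Phi(-2.2) * 100
Phi(-2.2) = 0.013903
= 1.4


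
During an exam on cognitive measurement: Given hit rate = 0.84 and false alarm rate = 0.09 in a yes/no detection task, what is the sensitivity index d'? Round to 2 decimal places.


d' = z(HR) - z(FAR)
z(0.84) = 0.9945
z(0.09) = -1.3408
d' = 0.9945 - -1.3408
= 2.34


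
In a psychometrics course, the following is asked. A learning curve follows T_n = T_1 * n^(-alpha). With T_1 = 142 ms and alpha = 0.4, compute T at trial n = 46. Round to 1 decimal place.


T_n = 142 * 46^(-0.4)
46^(-0.4) = 0.216221
T_n = 142 * 0.216221
= 30.7 ms


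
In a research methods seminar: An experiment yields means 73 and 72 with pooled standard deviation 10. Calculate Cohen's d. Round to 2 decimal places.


Cohen's d = (M1 - M2) / S_pooled
= (73 - 72) / 10
= 1 / 10
= 0.10


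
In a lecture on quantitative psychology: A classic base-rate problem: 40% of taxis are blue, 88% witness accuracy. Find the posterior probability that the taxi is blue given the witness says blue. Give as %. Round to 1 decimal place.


P(blue | says blue) = P(says blue | blue)*P(blue) / [P(says blue | blue)*P(blue) + P(says blue | not blue)*P(not blue)]
Numerator = 0.88 * 0.4 = 0.352
False identification = 0.12 * 0.6 = 0.072
P = 0.352 / (0.352 + 0.072)
= 0.352 / 0.424
As percentage = 83.0


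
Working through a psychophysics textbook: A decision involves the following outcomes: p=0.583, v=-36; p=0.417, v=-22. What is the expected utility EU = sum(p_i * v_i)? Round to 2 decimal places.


EU = sum(p_i * v_i)
0.583 * -36 = -20.988
0.417 * -22 = -9.174
EU = -20.988 + -9.174
= -30.16


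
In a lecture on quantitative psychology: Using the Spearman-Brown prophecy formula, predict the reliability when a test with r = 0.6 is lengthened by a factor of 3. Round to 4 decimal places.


r_new = n*r / (1 + (n-1)*r)
Numerator = 3 * 0.6 = 1.8
Denominator = 1 + 2 * 0.6 = 2.2
r_new = 1.8 / 2.2
= 0.8182


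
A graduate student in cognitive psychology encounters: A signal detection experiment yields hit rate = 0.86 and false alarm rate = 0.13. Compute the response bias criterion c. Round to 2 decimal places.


c = -0.5 * (z(HR) + z(FAR))
z(0.86) = 1.0803
z(0.13) = -1.1264
c = -0.5 * (1.0803 + -1.1264)
= -0.5 * -0.0461
= 0.02


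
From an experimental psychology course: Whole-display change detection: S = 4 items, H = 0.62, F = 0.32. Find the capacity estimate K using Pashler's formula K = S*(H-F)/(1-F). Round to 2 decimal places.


K = S * (H - F) / (1 - F)
H - F = 0.3
1 - F = 0.68
K = 4 * 0.3 / 0.68
= 1.76


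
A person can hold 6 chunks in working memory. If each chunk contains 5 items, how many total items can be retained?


Total items = chunks * items_per_chunk
= 6 * 5
= 30


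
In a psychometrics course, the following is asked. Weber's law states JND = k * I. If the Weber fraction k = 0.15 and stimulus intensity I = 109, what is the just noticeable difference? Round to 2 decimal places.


JND = k * I
JND = 0.15 * 109
= 16.35


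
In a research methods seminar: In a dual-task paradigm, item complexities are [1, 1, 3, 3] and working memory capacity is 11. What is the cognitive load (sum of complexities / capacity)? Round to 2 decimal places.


Total complexity = 1 + 1 + 3 + 3 = 8
Load = total / capacity = 8 / 11
= 0.73


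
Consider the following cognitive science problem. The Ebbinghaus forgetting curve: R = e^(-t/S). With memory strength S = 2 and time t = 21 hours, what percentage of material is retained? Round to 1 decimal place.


R = e^(-t/S)
-t/S = -21/2 = -10.5
R = e^(-10.5) = 2.8e-05
Percentage = 2.8e-05 * 100
= 0.0
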